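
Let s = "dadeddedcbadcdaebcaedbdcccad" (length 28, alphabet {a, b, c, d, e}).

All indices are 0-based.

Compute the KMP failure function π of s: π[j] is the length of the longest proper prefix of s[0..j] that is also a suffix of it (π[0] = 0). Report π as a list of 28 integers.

π[0] = 0
j=1 s[j]='a': π[1]=0 (border '')
j=2 s[j]='d': π[2]=1 (border 'd')
j=3 s[j]='e': k: 1→0; π[3]=0 (border '')
j=4 s[j]='d': π[4]=1 (border 'd')
j=5 s[j]='d': k: 1→0; π[5]=1 (border 'd')
j=6 s[j]='e': k: 1→0; π[6]=0 (border '')
j=7 s[j]='d': π[7]=1 (border 'd')
j=8 s[j]='c': k: 1→0; π[8]=0 (border '')
j=9 s[j]='b': π[9]=0 (border '')
j=10 s[j]='a': π[10]=0 (border '')
j=11 s[j]='d': π[11]=1 (border 'd')
j=12 s[j]='c': k: 1→0; π[12]=0 (border '')
j=13 s[j]='d': π[13]=1 (border 'd')
j=14 s[j]='a': π[14]=2 (border 'da')
j=15 s[j]='e': k: 2→0; π[15]=0 (border '')
j=16 s[j]='b': π[16]=0 (border '')
j=17 s[j]='c': π[17]=0 (border '')
j=18 s[j]='a': π[18]=0 (border '')
j=19 s[j]='e': π[19]=0 (border '')
j=20 s[j]='d': π[20]=1 (border 'd')
j=21 s[j]='b': k: 1→0; π[21]=0 (border '')
j=22 s[j]='d': π[22]=1 (border 'd')
j=23 s[j]='c': k: 1→0; π[23]=0 (border '')
j=24 s[j]='c': π[24]=0 (border '')
j=25 s[j]='c': π[25]=0 (border '')
j=26 s[j]='a': π[26]=0 (border '')
j=27 s[j]='d': π[27]=1 (border 'd')

[0, 0, 1, 0, 1, 1, 0, 1, 0, 0, 0, 1, 0, 1, 2, 0, 0, 0, 0, 0, 1, 0, 1, 0, 0, 0, 0, 1]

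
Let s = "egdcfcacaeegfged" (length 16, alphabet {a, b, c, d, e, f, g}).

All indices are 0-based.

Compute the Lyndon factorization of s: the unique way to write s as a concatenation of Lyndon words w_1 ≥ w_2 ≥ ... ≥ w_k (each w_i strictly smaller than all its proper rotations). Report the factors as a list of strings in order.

["eg", "d", "cf", "c", "acaeegfged"]

emit factor 1: 'eg' (i=0, period=2)
emit factor 2: 'd' (i=2, period=1)
emit factor 3: 'cf' (i=3, period=2)
emit factor 4: 'c' (i=5, period=1)
emit factor 5: 'acaeegfged' (i=6, period=10)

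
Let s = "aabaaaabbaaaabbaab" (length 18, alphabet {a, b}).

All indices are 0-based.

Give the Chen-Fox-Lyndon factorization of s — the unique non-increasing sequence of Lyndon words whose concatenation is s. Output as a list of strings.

["aab", "aaaabbaaaabbaab"]

emit factor 1: 'aab' (i=0, period=3)
emit factor 2: 'aaaabbaaaabbaab' (i=3, period=15)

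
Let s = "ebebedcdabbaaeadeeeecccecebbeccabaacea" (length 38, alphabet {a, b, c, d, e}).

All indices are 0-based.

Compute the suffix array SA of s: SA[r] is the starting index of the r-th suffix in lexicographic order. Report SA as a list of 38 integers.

sorted suffixes:
  #0 SA[0]=37  'a'
  #1 SA[1]=33  'aacea'
  #2 SA[2]=11  'aaeadeeeecccecebbeccabaacea'
  #3 SA[3]=31  'abaacea'
  #4 SA[4]=8  'abbaaeadeeeecccecebbeccabaacea'
  #5 SA[5]=34  'acea'
  #6 SA[6]=14  'adeeeecccecebbeccabaacea'
  #7 SA[7]=12  'aeadeeeecccecebbeccabaacea'
  #8 SA[8]=32  'baacea'
  #9 SA[9]=10  'baaeadeeeecccecebbeccabaacea'
  #10 SA[10]=9  'bbaaeadeeeecccecebbeccabaacea'
  #11 SA[11]=26  'bbeccabaacea'
  #12 SA[12]=1  'bebedcdabbaaeadeeeecccecebbeccabaacea'
  #13 SA[13]=27  'beccabaacea'
  #14 SA[14]=3  'bedcdabbaaeadeeeecccecebbeccabaacea'
  #15 SA[15]=30  'cabaacea'
  #16 SA[16]=29  'ccabaacea'
  #17 SA[17]=20  'cccecebbeccabaacea'
  #18 SA[18]=21  'ccecebbeccabaacea'
  #19 SA[19]=6  'cdabbaaeadeeeecccecebbeccabaacea'
  #20 SA[20]=35  'cea'
  #21 SA[21]=24  'cebbeccabaacea'
  #22 SA[22]=22  'cecebbeccabaacea'
  #23 SA[23]=7  'dabbaaeadeeeecccecebbeccabaacea'
  #24 SA[24]=5  'dcdabbaaeadeeeecccecebbeccabaacea'
  #25 SA[25]=15  'deeeecccecebbeccabaacea'
  #26 SA[26]=36  'ea'
  #27 SA[27]=13  'eadeeeecccecebbeccabaacea'
  #28 SA[28]=25  'ebbeccabaacea'
  #29 SA[29]=0  'ebebedcdabbaaeadeeeecccecebbeccabaacea'
  #30 SA[30]=2  'ebedcdabbaaeadeeeecccecebbeccabaacea'
  #31 SA[31]=28  'eccabaacea'
  #32 SA[32]=19  'ecccecebbeccabaacea'
  #33 SA[33]=23  'ecebbeccabaacea'
  #34 SA[34]=4  'edcdabbaaeadeeeecccecebbeccabaacea'
  #35 SA[35]=18  'eecccecebbeccabaacea'
  #36 SA[36]=17  'eeecccecebbeccabaacea'
  #37 SA[37]=16  'eeeecccecebbeccabaacea'

[37, 33, 11, 31, 8, 34, 14, 12, 32, 10, 9, 26, 1, 27, 3, 30, 29, 20, 21, 6, 35, 24, 22, 7, 5, 15, 36, 13, 25, 0, 2, 28, 19, 23, 4, 18, 17, 16]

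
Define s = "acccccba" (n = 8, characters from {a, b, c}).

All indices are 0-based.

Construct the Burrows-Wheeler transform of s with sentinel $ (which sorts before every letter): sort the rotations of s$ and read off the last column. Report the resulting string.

rank  rotation   last
    0  $acccccba  a
    1  a$acccccb  b
    2  acccccba$  $
    3  ba$accccc  c
    4  cba$acccc  c
    5  ccba$accc  c
    6  cccba$acc  c
    7  ccccba$ac  c
    8  cccccba$a  a

ab$ccccca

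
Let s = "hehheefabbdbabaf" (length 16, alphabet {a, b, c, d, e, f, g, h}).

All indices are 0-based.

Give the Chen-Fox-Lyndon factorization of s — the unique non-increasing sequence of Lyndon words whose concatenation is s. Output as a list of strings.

emit factor 1: 'h' (i=0, period=1)
emit factor 2: 'ehh' (i=1, period=3)
emit factor 3: 'eef' (i=4, period=3)
emit factor 4: 'abbdb' (i=7, period=5)
emit factor 5: 'abaf' (i=12, period=4)

["h", "ehh", "eef", "abbdb", "abaf"]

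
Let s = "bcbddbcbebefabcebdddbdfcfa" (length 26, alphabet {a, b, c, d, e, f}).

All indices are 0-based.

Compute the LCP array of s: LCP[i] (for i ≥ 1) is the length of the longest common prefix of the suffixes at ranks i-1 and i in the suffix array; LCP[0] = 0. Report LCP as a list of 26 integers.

rank→(start, suffix):
  0 → (25, 'a')
  1 → (12, 'abcebdddbdfcfa')
  2 → (0, 'bcbddbcbebefabcebdddbdfcfa')
  3 → (5, 'bcbebefabcebdddbdfcfa')
  4 → (13, 'bcebdddbdfcfa')
  5 → (2, 'bddbcbebefabcebdddbdfcfa')
  6 → (16, 'bdddbdfcfa')
  7 → (20, 'bdfcfa')
  8 → (7, 'bebefabcebdddbdfcfa')
  9 → (9, 'befabcebdddbdfcfa')
  10 → (1, 'cbddbcbebefabcebdddbdfcfa')
  11 → (6, 'cbebefabcebdddbdfcfa')
  12 → (14, 'cebdddbdfcfa')
  13 → (23, 'cfa')
  14 → (4, 'dbcbebefabcebdddbdfcfa')
  15 → (19, 'dbdfcfa')
  16 → (3, 'ddbcbebefabcebdddbdfcfa')
  17 → (18, 'ddbdfcfa')
  18 → (17, 'dddbdfcfa')
  19 → (21, 'dfcfa')
  20 → (15, 'ebdddbdfcfa')
  21 → (8, 'ebefabcebdddbdfcfa')
  22 → (10, 'efabcebdddbdfcfa')
  23 → (24, 'fa')
  24 → (11, 'fabcebdddbdfcfa')
  25 → (22, 'fcfa')

SA = [25, 12, 0, 5, 13, 2, 16, 20, 7, 9, 1, 6, 14, 23, 4, 19, 3, 18, 17, 21, 15, 8, 10, 24, 11, 22]
i: (SA[i-1],SA[i]) lcp shared
  1: (25,12) 1 'a'
  2: (12,0) 0 ''
  3: (0,5) 3 'bcb'
  4: (5,13) 2 'bc'
  5: (13,2) 1 'b'
  6: (2,16) 3 'bdd'
  7: (16,20) 2 'bd'
  8: (20,7) 1 'b'
  9: (7,9) 2 'be'
  10: (9,1) 0 ''
  11: (1,6) 2 'cb'
  12: (6,14) 1 'c'
  13: (14,23) 1 'c'
  14: (23,4) 0 ''
  15: (4,19) 2 'db'
  16: (19,3) 1 'd'
  17: (3,18) 3 'ddb'
  18: (18,17) 2 'dd'
  19: (17,21) 1 'd'
  20: (21,15) 0 ''
  21: (15,8) 2 'eb'
  22: (8,10) 1 'e'
  23: (10,24) 0 ''
  24: (24,11) 2 'fa'
  25: (11,22) 1 'f'

[0, 1, 0, 3, 2, 1, 3, 2, 1, 2, 0, 2, 1, 1, 0, 2, 1, 3, 2, 1, 0, 2, 1, 0, 2, 1]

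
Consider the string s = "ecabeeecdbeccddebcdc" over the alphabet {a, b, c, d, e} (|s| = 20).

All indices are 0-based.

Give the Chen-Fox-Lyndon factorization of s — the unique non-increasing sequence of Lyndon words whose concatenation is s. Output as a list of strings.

["e", "c", "abeeecdbeccddebcdc"]

emit factor 1: 'e' (i=0, period=1)
emit factor 2: 'c' (i=1, period=1)
emit factor 3: 'abeeecdbeccddebcdc' (i=2, period=18)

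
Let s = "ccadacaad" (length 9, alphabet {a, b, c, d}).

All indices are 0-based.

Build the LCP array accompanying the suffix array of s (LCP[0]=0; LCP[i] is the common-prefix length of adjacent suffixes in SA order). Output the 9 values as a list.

rank→(start, suffix):
  0 → (6, 'aad')
  1 → (4, 'acaad')
  2 → (7, 'ad')
  3 → (2, 'adacaad')
  4 → (5, 'caad')
  5 → (1, 'cadacaad')
  6 → (0, 'ccadacaad')
  7 → (8, 'd')
  8 → (3, 'dacaad')

SA = [6, 4, 7, 2, 5, 1, 0, 8, 3]
i: (SA[i-1],SA[i]) lcp shared
  1: (6,4) 1 'a'
  2: (4,7) 1 'a'
  3: (7,2) 2 'ad'
  4: (2,5) 0 ''
  5: (5,1) 2 'ca'
  6: (1,0) 1 'c'
  7: (0,8) 0 ''
  8: (8,3) 1 'd'

[0, 1, 1, 2, 0, 2, 1, 0, 1]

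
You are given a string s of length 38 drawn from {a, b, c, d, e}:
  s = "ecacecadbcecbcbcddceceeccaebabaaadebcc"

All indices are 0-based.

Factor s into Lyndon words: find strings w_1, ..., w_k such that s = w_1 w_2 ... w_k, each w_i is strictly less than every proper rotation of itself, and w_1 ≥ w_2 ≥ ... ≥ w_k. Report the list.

["e", "c", "acecadbcecbcbcddceceeccaeb", "ab", "aaadebcc"]

emit factor 1: 'e' (i=0, period=1)
emit factor 2: 'c' (i=1, period=1)
emit factor 3: 'acecadbcecbcbcddceceeccaeb' (i=2, period=26)
emit factor 4: 'ab' (i=28, period=2)
emit factor 5: 'aaadebcc' (i=30, period=8)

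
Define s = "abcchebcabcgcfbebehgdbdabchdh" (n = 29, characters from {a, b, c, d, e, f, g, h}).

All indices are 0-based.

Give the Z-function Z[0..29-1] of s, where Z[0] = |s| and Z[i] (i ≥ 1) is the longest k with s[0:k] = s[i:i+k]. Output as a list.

[29, 0, 0, 0, 0, 0, 0, 0, 3, 0, 0, 0, 0, 0, 0, 0, 0, 0, 0, 0, 0, 0, 0, 3, 0, 0, 0, 0, 0]

Z[0]=29
i=1: outside box; Z[1]=0
i=2: outside box; Z[2]=0
i=3: outside box; Z[3]=0
i=4: outside box; Z[4]=0
i=5: outside box; Z[5]=0
i=6: outside box; Z[6]=0
i=7: outside box; Z[7]=0
i=8: outside box; Z[8]=3 grow→box=[8,11)
i=9: min(r-i=2, Z[1]=0)=0; Z[9]=0
i=10: min(r-i=1, Z[2]=0)=0; Z[10]=0
i=11: outside box; Z[11]=0
i=12: outside box; Z[12]=0
i=13: outside box; Z[13]=0
i=14: outside box; Z[14]=0
i=15: outside box; Z[15]=0
i=16: outside box; Z[16]=0
i=17: outside box; Z[17]=0
i=18: outside box; Z[18]=0
i=19: outside box; Z[19]=0
i=20: outside box; Z[20]=0
i=21: outside box; Z[21]=0
i=22: outside box; Z[22]=0
i=23: outside box; Z[23]=3 grow→box=[23,26)
i=24: min(r-i=2, Z[1]=0)=0; Z[24]=0
i=25: min(r-i=1, Z[2]=0)=0; Z[25]=0
i=26: outside box; Z[26]=0
i=27: outside box; Z[27]=0
i=28: outside box; Z[28]=0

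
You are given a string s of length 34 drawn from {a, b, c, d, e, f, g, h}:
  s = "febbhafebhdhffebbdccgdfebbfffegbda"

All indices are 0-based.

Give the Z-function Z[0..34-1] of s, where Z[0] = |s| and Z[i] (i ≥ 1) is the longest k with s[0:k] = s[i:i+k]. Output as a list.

Z[0]=34
i=1: i≥r, start 0; Z[1]=0
i=2: i≥r, start 0; Z[2]=0
i=3: i≥r, start 0; Z[3]=0
i=4: i≥r, start 0; Z[4]=0
i=5: i≥r, start 0; Z[5]=0
i=6: i≥r, start 0; Z[6]=3 extend→box=[6,9)
i=7: min(r-i=2, Z[1]=0)=0; Z[7]=0
i=8: min(r-i=1, Z[2]=0)=0; Z[8]=0
i=9: i≥r, start 0; Z[9]=0
i=10: i≥r, start 0; Z[10]=0
i=11: i≥r, start 0; Z[11]=0
i=12: i≥r, start 0; Z[12]=1 extend→box=[12,13)
i=13: i≥r, start 0; Z[13]=4 extend→box=[13,17)
i=14: min(r-i=3, Z[1]=0)=0; Z[14]=0
i=15: min(r-i=2, Z[2]=0)=0; Z[15]=0
i=16: min(r-i=1, Z[3]=0)=0; Z[16]=0
i=17: i≥r, start 0; Z[17]=0
i=18: i≥r, start 0; Z[18]=0
i=19: i≥r, start 0; Z[19]=0
i=20: i≥r, start 0; Z[20]=0
i=21: i≥r, start 0; Z[21]=0
i=22: i≥r, start 0; Z[22]=4 extend→box=[22,26)
i=23: min(r-i=3, Z[1]=0)=0; Z[23]=0
i=24: min(r-i=2, Z[2]=0)=0; Z[24]=0
i=25: min(r-i=1, Z[3]=0)=0; Z[25]=0
i=26: i≥r, start 0; Z[26]=1 extend→box=[26,27)
i=27: i≥r, start 0; Z[27]=1 extend→box=[27,28)
i=28: i≥r, start 0; Z[28]=2 extend→box=[28,30)
i=29: min(r-i=1, Z[1]=0)=0; Z[29]=0
i=30: i≥r, start 0; Z[30]=0
i=31: i≥r, start 0; Z[31]=0
i=32: i≥r, start 0; Z[32]=0
i=33: i≥r, start 0; Z[33]=0

[34, 0, 0, 0, 0, 0, 3, 0, 0, 0, 0, 0, 1, 4, 0, 0, 0, 0, 0, 0, 0, 0, 4, 0, 0, 0, 1, 1, 2, 0, 0, 0, 0, 0]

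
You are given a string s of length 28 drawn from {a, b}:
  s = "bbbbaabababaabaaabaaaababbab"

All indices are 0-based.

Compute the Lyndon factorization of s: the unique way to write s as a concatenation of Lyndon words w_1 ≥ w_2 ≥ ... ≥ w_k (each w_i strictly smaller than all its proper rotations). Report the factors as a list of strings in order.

["b", "b", "b", "b", "aababab", "aab", "aaab", "aaaababbab"]

emit factor 1: 'b' (i=0, period=1)
emit factor 2: 'b' (i=1, period=1)
emit factor 3: 'b' (i=2, period=1)
emit factor 4: 'b' (i=3, period=1)
emit factor 5: 'aababab' (i=4, period=7)
emit factor 6: 'aab' (i=11, period=3)
emit factor 7: 'aaab' (i=14, period=4)
emit factor 8: 'aaaababbab' (i=18, period=10)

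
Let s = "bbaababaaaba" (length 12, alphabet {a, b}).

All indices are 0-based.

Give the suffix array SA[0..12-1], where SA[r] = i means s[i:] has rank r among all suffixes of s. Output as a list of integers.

sorted suffixes:
  #0 SA[0]=11  'a'
  #1 SA[1]=7  'aaaba'
  #2 SA[2]=8  'aaba'
  #3 SA[3]=2  'aababaaaba'
  #4 SA[4]=9  'aba'
  #5 SA[5]=5  'abaaaba'
  #6 SA[6]=3  'ababaaaba'
  #7 SA[7]=10  'ba'
  #8 SA[8]=6  'baaaba'
  #9 SA[9]=1  'baababaaaba'
  #10 SA[10]=4  'babaaaba'
  #11 SA[11]=0  'bbaababaaaba'

[11, 7, 8, 2, 9, 5, 3, 10, 6, 1, 4, 0]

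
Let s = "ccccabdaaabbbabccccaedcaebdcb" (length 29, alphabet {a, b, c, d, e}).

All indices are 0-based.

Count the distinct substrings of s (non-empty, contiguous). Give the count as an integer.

rank→(start, suffix):
  0 → (7, 'aaabbbabccccaedcaebdcb')
  1 → (8, 'aabbbabccccaedcaebdcb')
  2 → (9, 'abbbabccccaedcaebdcb')
  3 → (13, 'abccccaedcaebdcb')
  4 → (4, 'abdaaabbbabccccaedcaebdcb')
  5 → (23, 'aebdcb')
  6 → (19, 'aedcaebdcb')
  7 → (28, 'b')
  8 → (12, 'babccccaedcaebdcb')
  9 → (11, 'bbabccccaedcaebdcb')
  10 → (10, 'bbbabccccaedcaebdcb')
  11 → (14, 'bccccaedcaebdcb')
  12 → (5, 'bdaaabbbabccccaedcaebdcb')
  13 → (25, 'bdcb')
  14 → (3, 'cabdaaabbbabccccaedcaebdcb')
  15 → (22, 'caebdcb')
  16 → (18, 'caedcaebdcb')
  17 → (27, 'cb')
  18 → (2, 'ccabdaaabbbabccccaedcaebdcb')
  19 → (17, 'ccaedcaebdcb')
  20 → (1, 'cccabdaaabbbabccccaedcaebdcb')
  21 → (16, 'cccaedcaebdcb')
  22 → (0, 'ccccabdaaabbbabccccaedcaebdcb')
  23 → (15, 'ccccaedcaebdcb')
  24 → (6, 'daaabbbabccccaedcaebdcb')
  25 → (21, 'dcaebdcb')
  26 → (26, 'dcb')
  27 → (24, 'ebdcb')
  28 → (20, 'edcaebdcb')

SA = [7, 8, 9, 13, 4, 23, 19, 28, 12, 11, 10, 14, 5, 25, 3, 22, 18, 27, 2, 17, 1, 16, 0, 15, 6, 21, 26, 24, 20]
[i] adj suffixes → lcp
  [1] 7/8 → 2 ('aa')
  [2] 8/9 → 1 ('a')
  [3] 9/13 → 2 ('ab')
  [4] 13/4 → 2 ('ab')
  [5] 4/23 → 1 ('a')
  [6] 23/19 → 2 ('ae')
  [7] 19/28 → 0 ('')
  [8] 28/12 → 1 ('b')
  [9] 12/11 → 1 ('b')
  [10] 11/10 → 2 ('bb')
  [11] 10/14 → 1 ('b')
  [12] 14/5 → 1 ('b')
  [13] 5/25 → 2 ('bd')
  [14] 25/3 → 0 ('')
  [15] 3/22 → 2 ('ca')
  [16] 22/18 → 3 ('cae')
  [17] 18/27 → 1 ('c')
  [18] 27/2 → 1 ('c')
  [19] 2/17 → 3 ('cca')
  [20] 17/1 → 2 ('cc')
  [21] 1/16 → 4 ('ccca')
  [22] 16/0 → 3 ('ccc')
  [23] 0/15 → 5 ('cccca')
  [24] 15/6 → 0 ('')
  [25] 6/21 → 1 ('d')
  [26] 21/26 → 2 ('dc')
  [27] 26/24 → 0 ('')
  [28] 24/20 → 1 ('e')

n(n+1)/2 = 29·30/2 = 435
Σ LCP = 0 + 2 + 1 + 2 + 2 + 1 + 2 + 0 + 1 + 1 + 2 + 1 + 1 + 2 + 0 + 2 + 3 + 1 + 1 + 3 + 2 + 4 + 3 + 5 + 0 + 1 + 2 + 0 + 1 = 46
distinct = 435 − 46 = 389

389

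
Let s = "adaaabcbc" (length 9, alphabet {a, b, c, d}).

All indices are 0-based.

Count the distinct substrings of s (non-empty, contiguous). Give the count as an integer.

sorted suffixes:
  #0 SA[0]=2  'aaabcbc'
  #1 SA[1]=3  'aabcbc'
  #2 SA[2]=4  'abcbc'
  #3 SA[3]=0  'adaaabcbc'
  #4 SA[4]=7  'bc'
  #5 SA[5]=5  'bcbc'
  #6 SA[6]=8  'c'
  #7 SA[7]=6  'cbc'
  #8 SA[8]=1  'daaabcbc'

SA = [2, 3, 4, 0, 7, 5, 8, 6, 1]
i: (SA[i-1],SA[i]) lcp shared
  1: (2,3) 2 'aa'
  2: (3,4) 1 'a'
  3: (4,0) 1 'a'
  4: (0,7) 0 ''
  5: (7,5) 2 'bc'
  6: (5,8) 0 ''
  7: (8,6) 1 'c'
  8: (6,1) 0 ''

n(n+1)/2 = 9·10/2 = 45
Σ LCP = 0 + 2 + 1 + 1 + 0 + 2 + 0 + 1 + 0 = 7
distinct = 45 − 7 = 38

38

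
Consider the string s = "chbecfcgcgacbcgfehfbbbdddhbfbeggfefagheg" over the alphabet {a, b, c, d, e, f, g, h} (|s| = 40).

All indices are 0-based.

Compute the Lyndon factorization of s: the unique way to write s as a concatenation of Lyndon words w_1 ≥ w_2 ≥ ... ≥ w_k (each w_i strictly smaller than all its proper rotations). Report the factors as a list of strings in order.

emit factor 1: 'ch' (i=0, period=2)
emit factor 2: 'becfcgcg' (i=2, period=8)
emit factor 3: 'acbcgfehfbbbdddhbfbeggfefagheg' (i=10, period=30)

["ch", "becfcgcg", "acbcgfehfbbbdddhbfbeggfefagheg"]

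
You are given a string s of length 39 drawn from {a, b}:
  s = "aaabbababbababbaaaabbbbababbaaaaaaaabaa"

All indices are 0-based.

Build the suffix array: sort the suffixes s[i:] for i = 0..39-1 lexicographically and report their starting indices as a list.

rank→(start, suffix):
  0 → (38, 'a')
  1 → (37, 'aa')
  2 → (28, 'aaaaaaaabaa')
  3 → (29, 'aaaaaaabaa')
  4 → (30, 'aaaaaabaa')
  5 → (31, 'aaaaabaa')
  6 → (32, 'aaaabaa')
  7 → (15, 'aaaabbbbababbaaaaaaaabaa')
  8 → (33, 'aaabaa')
  9 → (0, 'aaabbababbababbaaaabbbbababbaaaaaaaabaa')
  10 → (16, 'aaabbbbababbaaaaaaaabaa')
  11 → (34, 'aabaa')
  12 → (1, 'aabbababbababbaaaabbbbababbaaaaaaaabaa')
  13 → (17, 'aabbbbababbaaaaaaaabaa')
  14 → (35, 'abaa')
  15 → (23, 'ababbaaaaaaaabaa')
  16 → (10, 'ababbaaaabbbbababbaaaaaaaabaa')
  17 → (5, 'ababbababbaaaabbbbababbaaaaaaaabaa')
  18 → (25, 'abbaaaaaaaabaa')
  19 → (12, 'abbaaaabbbbababbaaaaaaaabaa')
  20 → (7, 'abbababbaaaabbbbababbaaaaaaaabaa')
  21 → (2, 'abbababbababbaaaabbbbababbaaaaaaaabaa')
  22 → (18, 'abbbbababbaaaaaaaabaa')
  23 → (36, 'baa')
  24 → (27, 'baaaaaaaabaa')
  25 → (14, 'baaaabbbbababbaaaaaaaabaa')
  26 → (22, 'bababbaaaaaaaabaa')
  27 → (9, 'bababbaaaabbbbababbaaaaaaaabaa')
  28 → (4, 'bababbababbaaaabbbbababbaaaaaaaabaa')
  29 → (24, 'babbaaaaaaaabaa')
  30 → (11, 'babbaaaabbbbababbaaaaaaaabaa')
  31 → (6, 'babbababbaaaabbbbababbaaaaaaaabaa')
  32 → (26, 'bbaaaaaaaabaa')
  33 → (13, 'bbaaaabbbbababbaaaaaaaabaa')
  34 → (21, 'bbababbaaaaaaaabaa')
  35 → (8, 'bbababbaaaabbbbababbaaaaaaaabaa')
  36 → (3, 'bbababbababbaaaabbbbababbaaaaaaaabaa')
  37 → (20, 'bbbababbaaaaaaaabaa')
  38 → (19, 'bbbbababbaaaaaaaabaa')

[38, 37, 28, 29, 30, 31, 32, 15, 33, 0, 16, 34, 1, 17, 35, 23, 10, 5, 25, 12, 7, 2, 18, 36, 27, 14, 22, 9, 4, 24, 11, 6, 26, 13, 21, 8, 3, 20, 19]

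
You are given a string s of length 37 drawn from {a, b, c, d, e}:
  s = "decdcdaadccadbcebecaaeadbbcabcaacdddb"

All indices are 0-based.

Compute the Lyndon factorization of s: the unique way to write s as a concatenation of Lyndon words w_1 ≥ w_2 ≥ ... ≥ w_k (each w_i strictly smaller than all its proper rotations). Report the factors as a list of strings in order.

emit factor 1: 'de' (i=0, period=2)
emit factor 2: 'cd' (i=2, period=2)
emit factor 3: 'cd' (i=4, period=2)
emit factor 4: 'aadccadbcebecaaeadbbcabc' (i=6, period=24)
emit factor 5: 'aacdddb' (i=30, period=7)

["de", "cd", "cd", "aadccadbcebecaaeadbbcabc", "aacdddb"]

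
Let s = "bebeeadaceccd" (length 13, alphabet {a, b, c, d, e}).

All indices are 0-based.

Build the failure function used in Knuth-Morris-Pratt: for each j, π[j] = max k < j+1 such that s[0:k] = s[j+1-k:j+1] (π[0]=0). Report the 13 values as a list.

π[0] = 0
j=1 s[j]='e': π[1]=0 (border '')
j=2 s[j]='b': π[2]=1 (border 'b')
j=3 s[j]='e': π[3]=2 (border 'be')
j=4 s[j]='e': k: 2→0; π[4]=0 (border '')
j=5 s[j]='a': π[5]=0 (border '')
j=6 s[j]='d': π[6]=0 (border '')
j=7 s[j]='a': π[7]=0 (border '')
j=8 s[j]='c': π[8]=0 (border '')
j=9 s[j]='e': π[9]=0 (border '')
j=10 s[j]='c': π[10]=0 (border '')
j=11 s[j]='c': π[11]=0 (border '')
j=12 s[j]='d': π[12]=0 (border '')

[0, 0, 1, 2, 0, 0, 0, 0, 0, 0, 0, 0, 0]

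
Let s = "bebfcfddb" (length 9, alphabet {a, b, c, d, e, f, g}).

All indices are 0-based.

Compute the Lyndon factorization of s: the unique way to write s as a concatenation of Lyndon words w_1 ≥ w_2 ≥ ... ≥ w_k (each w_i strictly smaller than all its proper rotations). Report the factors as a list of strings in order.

["bebfcfdd", "b"]

emit factor 1: 'bebfcfdd' (i=0, period=8)
emit factor 2: 'b' (i=8, period=1)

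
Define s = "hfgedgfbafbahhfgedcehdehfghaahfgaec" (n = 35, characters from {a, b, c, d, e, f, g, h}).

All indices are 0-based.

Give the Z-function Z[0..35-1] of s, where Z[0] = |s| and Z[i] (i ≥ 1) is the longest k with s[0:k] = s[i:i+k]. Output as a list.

Z[0]=35
i=1: outside box; Z[1]=0
i=2: outside box; Z[2]=0
i=3: outside box; Z[3]=0
i=4: outside box; Z[4]=0
i=5: outside box; Z[5]=0
i=6: outside box; Z[6]=0
i=7: outside box; Z[7]=0
i=8: outside box; Z[8]=0
i=9: outside box; Z[9]=0
i=10: outside box; Z[10]=0
i=11: outside box; Z[11]=0
i=12: outside box; Z[12]=1 extend→box=[12,13)
i=13: outside box; Z[13]=5 extend→box=[13,18)
i=14: min(r-i=4, Z[1]=0)=0; Z[14]=0
i=15: min(r-i=3, Z[2]=0)=0; Z[15]=0
i=16: min(r-i=2, Z[3]=0)=0; Z[16]=0
i=17: min(r-i=1, Z[4]=0)=0; Z[17]=0
i=18: outside box; Z[18]=0
i=19: outside box; Z[19]=0
i=20: outside box; Z[20]=1 extend→box=[20,21)
i=21: outside box; Z[21]=0
i=22: outside box; Z[22]=0
i=23: outside box; Z[23]=3 extend→box=[23,26)
i=24: min(r-i=2, Z[1]=0)=0; Z[24]=0
i=25: min(r-i=1, Z[2]=0)=0; Z[25]=0
i=26: outside box; Z[26]=1 extend→box=[26,27)
i=27: outside box; Z[27]=0
i=28: outside box; Z[28]=0
i=29: outside box; Z[29]=3 extend→box=[29,32)
i=30: min(r-i=2, Z[1]=0)=0; Z[30]=0
i=31: min(r-i=1, Z[2]=0)=0; Z[31]=0
i=32: outside box; Z[32]=0
i=33: outside box; Z[33]=0
i=34: outside box; Z[34]=0

[35, 0, 0, 0, 0, 0, 0, 0, 0, 0, 0, 0, 1, 5, 0, 0, 0, 0, 0, 0, 1, 0, 0, 3, 0, 0, 1, 0, 0, 3, 0, 0, 0, 0, 0]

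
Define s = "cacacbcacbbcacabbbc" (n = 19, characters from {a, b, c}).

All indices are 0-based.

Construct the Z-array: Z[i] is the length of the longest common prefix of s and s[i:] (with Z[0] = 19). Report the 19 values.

Z[0]=19
i=1: fresh scan; Z[1]=0
i=2: fresh scan; Z[2]=3 scan→box=[2,5)
i=3: min(r-i=2, Z[1]=0)=0; Z[3]=0
i=4: min(r-i=1, Z[2]=3)=1; Z[4]=1
i=5: fresh scan; Z[5]=0
i=6: fresh scan; Z[6]=3 scan→box=[6,9)
i=7: min(r-i=2, Z[1]=0)=0; Z[7]=0
i=8: min(r-i=1, Z[2]=3)=1; Z[8]=1
i=9: fresh scan; Z[9]=0
i=10: fresh scan; Z[10]=0
i=11: fresh scan; Z[11]=4 scan→box=[11,15)
i=12: min(r-i=3, Z[1]=0)=0; Z[12]=0
i=13: min(r-i=2, Z[2]=3)=2; Z[13]=2
i=14: min(r-i=1, Z[3]=0)=0; Z[14]=0
i=15: fresh scan; Z[15]=0
i=16: fresh scan; Z[16]=0
i=17: fresh scan; Z[17]=0
i=18: fresh scan; Z[18]=1 scan→box=[18,19)

[19, 0, 3, 0, 1, 0, 3, 0, 1, 0, 0, 4, 0, 2, 0, 0, 0, 0, 1]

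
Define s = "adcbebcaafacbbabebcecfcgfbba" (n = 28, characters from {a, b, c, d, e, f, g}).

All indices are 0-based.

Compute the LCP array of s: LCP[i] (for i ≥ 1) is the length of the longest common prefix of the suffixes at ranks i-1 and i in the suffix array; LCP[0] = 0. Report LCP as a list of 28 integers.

rank | idx | suffix
   0 |  27 | a
   1 |   7 | aafacbbabebcecfcgfbba
   2 |  14 | abebcecfcgfbba
   3 |  10 | acbbabebcecfcgfbba
   4 |   0 | adcbebcaafacbbabebcecfcgfbba
   5 |   8 | afacbbabebcecfcgfbba
   6 |  26 | ba
   7 |  13 | babebcecfcgfbba
   8 |  25 | bba
   9 |  12 | bbabebcecfcgfbba
  10 |   5 | bcaafacbbabebcecfcgfbba
  11 |  17 | bcecfcgfbba
  12 |   3 | bebcaafacbbabebcecfcgfbba
  13 |  15 | bebcecfcgfbba
  14 |   6 | caafacbbabebcecfcgfbba
  15 |  11 | cbbabebcecfcgfbba
  16 |   2 | cbebcaafacbbabebcecfcgfbba
  17 |  18 | cecfcgfbba
  18 |  20 | cfcgfbba
  19 |  22 | cgfbba
  20 |   1 | dcbebcaafacbbabebcecfcgfbba
  21 |   4 | ebcaafacbbabebcecfcgfbba
  22 |  16 | ebcecfcgfbba
  23 |  19 | ecfcgfbba
  24 |   9 | facbbabebcecfcgfbba
  25 |  24 | fbba
  26 |  21 | fcgfbba
  27 |  23 | gfbba

SA = [27, 7, 14, 10, 0, 8, 26, 13, 25, 12, 5, 17, 3, 15, 6, 11, 2, 18, 20, 22, 1, 4, 16, 19, 9, 24, 21, 23]
i: (SA[i-1],SA[i]) lcp shared
  1: (27,7) 1 'a'
  2: (7,14) 1 'a'
  3: (14,10) 1 'a'
  4: (10,0) 1 'a'
  5: (0,8) 1 'a'
  6: (8,26) 0 ''
  7: (26,13) 2 'ba'
  8: (13,25) 1 'b'
  9: (25,12) 3 'bba'
  10: (12,5) 1 'b'
  11: (5,17) 2 'bc'
  12: (17,3) 1 'b'
  13: (3,15) 4 'bebc'
  14: (15,6) 0 ''
  15: (6,11) 1 'c'
  16: (11,2) 2 'cb'
  17: (2,18) 1 'c'
  18: (18,20) 1 'c'
  19: (20,22) 1 'c'
  20: (22,1) 0 ''
  21: (1,4) 0 ''
  22: (4,16) 3 'ebc'
  23: (16,19) 1 'e'
  24: (19,9) 0 ''
  25: (9,24) 1 'f'
  26: (24,21) 1 'f'
  27: (21,23) 0 ''

[0, 1, 1, 1, 1, 1, 0, 2, 1, 3, 1, 2, 1, 4, 0, 1, 2, 1, 1, 1, 0, 0, 3, 1, 0, 1, 1, 0]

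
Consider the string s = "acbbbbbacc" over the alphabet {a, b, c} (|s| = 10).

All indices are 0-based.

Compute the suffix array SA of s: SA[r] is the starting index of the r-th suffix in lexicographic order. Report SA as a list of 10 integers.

rank | idx | suffix
   0 |   0 | acbbbbbacc
   1 |   7 | acc
   2 |   6 | bacc
   3 |   5 | bbacc
   4 |   4 | bbbacc
   5 |   3 | bbbbacc
   6 |   2 | bbbbbacc
   7 |   9 | c
   8 |   1 | cbbbbbacc
   9 |   8 | cc

[0, 7, 6, 5, 4, 3, 2, 9, 1, 8]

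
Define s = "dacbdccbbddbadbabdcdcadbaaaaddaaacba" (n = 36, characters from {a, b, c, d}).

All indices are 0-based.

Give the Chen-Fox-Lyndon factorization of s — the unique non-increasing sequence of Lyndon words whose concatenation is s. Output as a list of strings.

emit factor 1: 'd' (i=0, period=1)
emit factor 2: 'acbdccbbddbadb' (i=1, period=14)
emit factor 3: 'abdcdcadb' (i=15, period=9)
emit factor 4: 'aaaaddaaacb' (i=24, period=11)
emit factor 5: 'a' (i=35, period=1)

["d", "acbdccbbddbadb", "abdcdcadb", "aaaaddaaacb", "a"]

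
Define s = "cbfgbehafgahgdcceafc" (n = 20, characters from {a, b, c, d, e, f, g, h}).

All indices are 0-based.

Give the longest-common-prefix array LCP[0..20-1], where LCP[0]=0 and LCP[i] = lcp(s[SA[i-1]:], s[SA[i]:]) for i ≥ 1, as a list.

sorted suffixes:
  #0 SA[0]=17  'afc'
  #1 SA[1]=7  'afgahgdcceafc'
  #2 SA[2]=10  'ahgdcceafc'
  #3 SA[3]=4  'behafgahgdcceafc'
  #4 SA[4]=1  'bfgbehafgahgdcceafc'
  #5 SA[5]=19  'c'
  #6 SA[6]=0  'cbfgbehafgahgdcceafc'
  #7 SA[7]=14  'cceafc'
  #8 SA[8]=15  'ceafc'
  #9 SA[9]=13  'dcceafc'
  #10 SA[10]=16  'eafc'
  #11 SA[11]=5  'ehafgahgdcceafc'
  #12 SA[12]=18  'fc'
  #13 SA[13]=8  'fgahgdcceafc'
  #14 SA[14]=2  'fgbehafgahgdcceafc'
  #15 SA[15]=9  'gahgdcceafc'
  #16 SA[16]=3  'gbehafgahgdcceafc'
  #17 SA[17]=12  'gdcceafc'
  #18 SA[18]=6  'hafgahgdcceafc'
  #19 SA[19]=11  'hgdcceafc'

SA = [17, 7, 10, 4, 1, 19, 0, 14, 15, 13, 16, 5, 18, 8, 2, 9, 3, 12, 6, 11]
rank  pair      lcp
   1  s[17:],s[7:]  2  'af'
   2  s[7:],s[10:]  1  'a'
   3  s[10:],s[4:]  0  ''
   4  s[4:],s[1:]  1  'b'
   5  s[1:],s[19:]  0  ''
   6  s[19:],s[0:]  1  'c'
   7  s[0:],s[14:]  1  'c'
   8  s[14:],s[15:]  1  'c'
   9  s[15:],s[13:]  0  ''
  10  s[13:],s[16:]  0  ''
  11  s[16:],s[5:]  1  'e'
  12  s[5:],s[18:]  0  ''
  13  s[18:],s[8:]  1  'f'
  14  s[8:],s[2:]  2  'fg'
  15  s[2:],s[9:]  0  ''
  16  s[9:],s[3:]  1  'g'
  17  s[3:],s[12:]  1  'g'
  18  s[12:],s[6:]  0  ''
  19  s[6:],s[11:]  1  'h'

[0, 2, 1, 0, 1, 0, 1, 1, 1, 0, 0, 1, 0, 1, 2, 0, 1, 1, 0, 1]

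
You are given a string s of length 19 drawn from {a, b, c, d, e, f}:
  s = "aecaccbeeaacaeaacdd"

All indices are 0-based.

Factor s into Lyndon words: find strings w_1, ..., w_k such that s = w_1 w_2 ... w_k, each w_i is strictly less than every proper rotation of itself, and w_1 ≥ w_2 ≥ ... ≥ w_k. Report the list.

["aec", "accbee", "aacaeaacdd"]

emit factor 1: 'aec' (i=0, period=3)
emit factor 2: 'accbee' (i=3, period=6)
emit factor 3: 'aacaeaacdd' (i=9, period=10)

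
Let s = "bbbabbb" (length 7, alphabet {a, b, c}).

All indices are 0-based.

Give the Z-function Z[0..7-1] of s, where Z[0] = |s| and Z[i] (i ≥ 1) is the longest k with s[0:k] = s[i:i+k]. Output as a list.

Z[0]=7
i=1: outside box; Z[1]=2 scan→box=[1,3)
i=2: min(r-i=1, Z[1]=2)=1; Z[2]=1
i=3: outside box; Z[3]=0
i=4: outside box; Z[4]=3 scan→box=[4,7)
i=5: min(r-i=2, Z[1]=2)=2; Z[5]=2
i=6: min(r-i=1, Z[2]=1)=1; Z[6]=1

[7, 2, 1, 0, 3, 2, 1]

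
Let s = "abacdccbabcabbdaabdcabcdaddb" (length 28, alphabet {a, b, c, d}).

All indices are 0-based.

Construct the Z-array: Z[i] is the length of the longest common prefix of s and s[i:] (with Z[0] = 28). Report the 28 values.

Z[0]=28
i=1: i≥r, start 0; Z[1]=0
i=2: i≥r, start 0; Z[2]=1 extend→box=[2,3)
i=3: i≥r, start 0; Z[3]=0
i=4: i≥r, start 0; Z[4]=0
i=5: i≥r, start 0; Z[5]=0
i=6: i≥r, start 0; Z[6]=0
i=7: i≥r, start 0; Z[7]=0
i=8: i≥r, start 0; Z[8]=2 extend→box=[8,10)
i=9: min(r-i=1, Z[1]=0)=0; Z[9]=0
i=10: i≥r, start 0; Z[10]=0
i=11: i≥r, start 0; Z[11]=2 extend→box=[11,13)
i=12: min(r-i=1, Z[1]=0)=0; Z[12]=0
i=13: i≥r, start 0; Z[13]=0
i=14: i≥r, start 0; Z[14]=0
i=15: i≥r, start 0; Z[15]=1 extend→box=[15,16)
i=16: i≥r, start 0; Z[16]=2 extend→box=[16,18)
i=17: min(r-i=1, Z[1]=0)=0; Z[17]=0
i=18: i≥r, start 0; Z[18]=0
i=19: i≥r, start 0; Z[19]=0
i=20: i≥r, start 0; Z[20]=2 extend→box=[20,22)
i=21: min(r-i=1, Z[1]=0)=0; Z[21]=0
i=22: i≥r, start 0; Z[22]=0
i=23: i≥r, start 0; Z[23]=0
i=24: i≥r, start 0; Z[24]=1 extend→box=[24,25)
i=25: i≥r, start 0; Z[25]=0
i=26: i≥r, start 0; Z[26]=0
i=27: i≥r, start 0; Z[27]=0

[28, 0, 1, 0, 0, 0, 0, 0, 2, 0, 0, 2, 0, 0, 0, 1, 2, 0, 0, 0, 2, 0, 0, 0, 1, 0, 0, 0]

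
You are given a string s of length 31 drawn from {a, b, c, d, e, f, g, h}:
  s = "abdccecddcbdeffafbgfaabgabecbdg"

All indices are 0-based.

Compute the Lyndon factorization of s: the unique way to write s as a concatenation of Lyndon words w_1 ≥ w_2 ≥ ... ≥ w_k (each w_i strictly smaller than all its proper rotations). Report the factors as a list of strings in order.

emit factor 1: 'abdccecddcbdeffafbgf' (i=0, period=20)
emit factor 2: 'aabgabecbdg' (i=20, period=11)

["abdccecddcbdeffafbgf", "aabgabecbdg"]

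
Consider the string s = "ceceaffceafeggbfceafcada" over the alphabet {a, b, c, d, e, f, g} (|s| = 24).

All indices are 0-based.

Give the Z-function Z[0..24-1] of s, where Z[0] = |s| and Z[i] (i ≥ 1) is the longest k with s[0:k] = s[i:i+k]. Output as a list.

[24, 0, 2, 0, 0, 0, 0, 2, 0, 0, 0, 0, 0, 0, 0, 0, 2, 0, 0, 0, 1, 0, 0, 0]

Z[0]=24
i=1: i≥r, start 0; Z[1]=0
i=2: i≥r, start 0; Z[2]=2 scan→box=[2,4)
i=3: min(r-i=1, Z[1]=0)=0; Z[3]=0
i=4: i≥r, start 0; Z[4]=0
i=5: i≥r, start 0; Z[5]=0
i=6: i≥r, start 0; Z[6]=0
i=7: i≥r, start 0; Z[7]=2 scan→box=[7,9)
i=8: min(r-i=1, Z[1]=0)=0; Z[8]=0
i=9: i≥r, start 0; Z[9]=0
i=10: i≥r, start 0; Z[10]=0
i=11: i≥r, start 0; Z[11]=0
i=12: i≥r, start 0; Z[12]=0
i=13: i≥r, start 0; Z[13]=0
i=14: i≥r, start 0; Z[14]=0
i=15: i≥r, start 0; Z[15]=0
i=16: i≥r, start 0; Z[16]=2 scan→box=[16,18)
i=17: min(r-i=1, Z[1]=0)=0; Z[17]=0
i=18: i≥r, start 0; Z[18]=0
i=19: i≥r, start 0; Z[19]=0
i=20: i≥r, start 0; Z[20]=1 scan→box=[20,21)
i=21: i≥r, start 0; Z[21]=0
i=22: i≥r, start 0; Z[22]=0
i=23: i≥r, start 0; Z[23]=0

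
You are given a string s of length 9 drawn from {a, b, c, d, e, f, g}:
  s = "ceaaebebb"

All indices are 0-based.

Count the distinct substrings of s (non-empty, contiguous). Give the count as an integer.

rank | idx | suffix
   0 |   2 | aaebebb
   1 |   3 | aebebb
   2 |   8 | b
   3 |   7 | bb
   4 |   5 | bebb
   5 |   0 | ceaaebebb
   6 |   1 | eaaebebb
   7 |   6 | ebb
   8 |   4 | ebebb

SA = [2, 3, 8, 7, 5, 0, 1, 6, 4]
i: (SA[i-1],SA[i]) lcp shared
  1: (2,3) 1 'a'
  2: (3,8) 0 ''
  3: (8,7) 1 'b'
  4: (7,5) 1 'b'
  5: (5,0) 0 ''
  6: (0,1) 0 ''
  7: (1,6) 1 'e'
  8: (6,4) 2 'eb'

n(n+1)/2 = 9·10/2 = 45
Σ LCP = 0 + 1 + 0 + 1 + 1 + 0 + 0 + 1 + 2 = 6
distinct = 45 − 6 = 39

39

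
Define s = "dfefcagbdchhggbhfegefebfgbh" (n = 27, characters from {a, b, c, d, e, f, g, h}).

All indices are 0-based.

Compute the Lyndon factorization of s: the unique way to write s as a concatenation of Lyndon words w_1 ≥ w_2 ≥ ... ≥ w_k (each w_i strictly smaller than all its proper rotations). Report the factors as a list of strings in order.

["dfef", "c", "agbdchhggbhfegefebfgbh"]

emit factor 1: 'dfef' (i=0, period=4)
emit factor 2: 'c' (i=4, period=1)
emit factor 3: 'agbdchhggbhfegefebfgbh' (i=5, period=22)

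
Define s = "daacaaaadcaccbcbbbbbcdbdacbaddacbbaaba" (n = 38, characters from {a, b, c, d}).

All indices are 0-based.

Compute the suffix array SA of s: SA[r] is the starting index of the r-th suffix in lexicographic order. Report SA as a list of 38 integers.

rank | idx | suffix
   0 |  37 | a
   1 |   4 | aaaadcaccbcbbbbbcdbdacbaddacbbaaba
   2 |   5 | aaadcaccbcbbbbbcdbdacbaddacbbaaba
   3 |  34 | aaba
   4 |   1 | aacaaaadcaccbcbbbbbcdbdacbaddacbbaaba
   5 |   6 | aadcaccbcbbbbbcdbdacbaddacbbaaba
   6 |  35 | aba
   7 |   2 | acaaaadcaccbcbbbbbcdbdacbaddacbbaaba
   8 |  24 | acbaddacbbaaba
   9 |  30 | acbbaaba
  10 |  10 | accbcbbbbbcdbdacbaddacbbaaba
  11 |   7 | adcaccbcbbbbbcdbdacbaddacbbaaba
  12 |  27 | addacbbaaba
  13 |  36 | ba
  14 |  33 | baaba
  15 |  26 | baddacbbaaba
  16 |  32 | bbaaba
  17 |  15 | bbbbbcdbdacbaddacbbaaba
  18 |  16 | bbbbcdbdacbaddacbbaaba
  19 |  17 | bbbcdbdacbaddacbbaaba
  20 |  18 | bbcdbdacbaddacbbaaba
  21 |  13 | bcbbbbbcdbdacbaddacbbaaba
  22 |  19 | bcdbdacbaddacbbaaba
  23 |  22 | bdacbaddacbbaaba
  24 |   3 | caaaadcaccbcbbbbbcdbdacbaddacbbaaba
  25 |   9 | caccbcbbbbbcdbdacbaddacbbaaba
  26 |  25 | cbaddacbbaaba
  27 |  31 | cbbaaba
  28 |  14 | cbbbbbcdbdacbaddacbbaaba
  29 |  12 | cbcbbbbbcdbdacbaddacbbaaba
  30 |  11 | ccbcbbbbbcdbdacbaddacbbaaba
  31 |  20 | cdbdacbaddacbbaaba
  32 |   0 | daacaaaadcaccbcbbbbbcdbdacbaddacbbaaba
  33 |  23 | dacbaddacbbaaba
  34 |  29 | dacbbaaba
  35 |  21 | dbdacbaddacbbaaba
  36 |   8 | dcaccbcbbbbbcdbdacbaddacbbaaba
  37 |  28 | ddacbbaaba

[37, 4, 5, 34, 1, 6, 35, 2, 24, 30, 10, 7, 27, 36, 33, 26, 32, 15, 16, 17, 18, 13, 19, 22, 3, 9, 25, 31, 14, 12, 11, 20, 0, 23, 29, 21, 8, 28]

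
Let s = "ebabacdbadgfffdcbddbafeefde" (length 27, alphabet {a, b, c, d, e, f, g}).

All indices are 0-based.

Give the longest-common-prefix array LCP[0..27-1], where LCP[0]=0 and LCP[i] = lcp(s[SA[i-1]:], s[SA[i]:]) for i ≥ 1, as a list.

rank | idx | suffix
   0 |   2 | abacdbadgfffdcbddbafeefde
   1 |   4 | acdbadgfffdcbddbafeefde
   2 |   8 | adgfffdcbddbafeefde
   3 |  20 | afeefde
   4 |   1 | babacdbadgfffdcbddbafeefde
   5 |   3 | bacdbadgfffdcbddbafeefde
   6 |   7 | badgfffdcbddbafeefde
   7 |  19 | bafeefde
   8 |  16 | bddbafeefde
   9 |  15 | cbddbafeefde
  10 |   5 | cdbadgfffdcbddbafeefde
  11 |   6 | dbadgfffdcbddbafeefde
  12 |  18 | dbafeefde
  13 |  14 | dcbddbafeefde
  14 |  17 | ddbafeefde
  15 |  25 | de
  16 |   9 | dgfffdcbddbafeefde
  17 |  26 | e
  18 |   0 | ebabacdbadgfffdcbddbafeefde
  19 |  22 | eefde
  20 |  23 | efde
  21 |  13 | fdcbddbafeefde
  22 |  24 | fde
  23 |  21 | feefde
  24 |  12 | ffdcbddbafeefde
  25 |  11 | fffdcbddbafeefde
  26 |  10 | gfffdcbddbafeefde

SA = [2, 4, 8, 20, 1, 3, 7, 19, 16, 15, 5, 6, 18, 14, 17, 25, 9, 26, 0, 22, 23, 13, 24, 21, 12, 11, 10]
rank  pair      lcp
   1  s[2:],s[4:]  1  'a'
   2  s[4:],s[8:]  1  'a'
   3  s[8:],s[20:]  1  'a'
   4  s[20:],s[1:]  0  ''
   5  s[1:],s[3:]  2  'ba'
   6  s[3:],s[7:]  2  'ba'
   7  s[7:],s[19:]  2  'ba'
   8  s[19:],s[16:]  1  'b'
   9  s[16:],s[15:]  0  ''
  10  s[15:],s[5:]  1  'c'
  11  s[5:],s[6:]  0  ''
  12  s[6:],s[18:]  3  'dba'
  13  s[18:],s[14:]  1  'd'
  14  s[14:],s[17:]  1  'd'
  15  s[17:],s[25:]  1  'd'
  16  s[25:],s[9:]  1  'd'
  17  s[9:],s[26:]  0  ''
  18  s[26:],s[0:]  1  'e'
  19  s[0:],s[22:]  1  'e'
  20  s[22:],s[23:]  1  'e'
  21  s[23:],s[13:]  0  ''
  22  s[13:],s[24:]  2  'fd'
  23  s[24:],s[21:]  1  'f'
  24  s[21:],s[12:]  1  'f'
  25  s[12:],s[11:]  2  'ff'
  26  s[11:],s[10:]  0  ''

[0, 1, 1, 1, 0, 2, 2, 2, 1, 0, 1, 0, 3, 1, 1, 1, 1, 0, 1, 1, 1, 0, 2, 1, 1, 2, 0]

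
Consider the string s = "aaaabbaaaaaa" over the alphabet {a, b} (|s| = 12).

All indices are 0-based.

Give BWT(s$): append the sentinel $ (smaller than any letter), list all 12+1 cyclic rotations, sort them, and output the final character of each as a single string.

rank  rotation       last
    0  $aaaabbaaaaaa  a
    1  a$aaaabbaaaaa  a
    2  aa$aaaabbaaaa  a
    3  aaa$aaaabbaaa  a
    4  aaaa$aaaabbaa  a
    5  aaaaa$aaaabba  a
    6  aaaaaa$aaaabb  b
    7  aaaabbaaaaaa$  $
    8  aaabbaaaaaa$a  a
    9  aabbaaaaaa$aa  a
   10  abbaaaaaa$aaa  a
   11  baaaaaa$aaaab  b
   12  bbaaaaaa$aaaa  a

aaaaaab$aaaba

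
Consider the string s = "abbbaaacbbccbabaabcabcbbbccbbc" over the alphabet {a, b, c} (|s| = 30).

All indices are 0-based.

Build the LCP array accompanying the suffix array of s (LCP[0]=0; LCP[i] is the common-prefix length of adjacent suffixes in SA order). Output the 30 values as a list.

sorted suffixes:
  #0 SA[0]=4  'aaacbbccbabaabcabcbbbccbbc'
  #1 SA[1]=15  'aabcabcbbbccbbc'
  #2 SA[2]=5  'aacbbccbabaabcabcbbbccbbc'
  #3 SA[3]=13  'abaabcabcbbbccbbc'
  #4 SA[4]=0  'abbbaaacbbccbabaabcabcbbbccbbc'
  #5 SA[5]=16  'abcabcbbbccbbc'
  #6 SA[6]=19  'abcbbbccbbc'
  #7 SA[7]=6  'acbbccbabaabcabcbbbccbbc'
  #8 SA[8]=3  'baaacbbccbabaabcabcbbbccbbc'
  #9 SA[9]=14  'baabcabcbbbccbbc'
  #10 SA[10]=12  'babaabcabcbbbccbbc'
  #11 SA[11]=2  'bbaaacbbccbabaabcabcbbbccbbc'
  #12 SA[12]=1  'bbbaaacbbccbabaabcabcbbbccbbc'
  #13 SA[13]=22  'bbbccbbc'
  #14 SA[14]=27  'bbc'
  #15 SA[15]=8  'bbccbabaabcabcbbbccbbc'
  #16 SA[16]=23  'bbccbbc'
  #17 SA[17]=28  'bc'
  #18 SA[18]=17  'bcabcbbbccbbc'
  #19 SA[19]=20  'bcbbbccbbc'
  #20 SA[20]=9  'bccbabaabcabcbbbccbbc'
  #21 SA[21]=24  'bccbbc'
  #22 SA[22]=29  'c'
  #23 SA[23]=18  'cabcbbbccbbc'
  #24 SA[24]=11  'cbabaabcabcbbbccbbc'
  #25 SA[25]=21  'cbbbccbbc'
  #26 SA[26]=26  'cbbc'
  #27 SA[27]=7  'cbbccbabaabcabcbbbccbbc'
  #28 SA[28]=10  'ccbabaabcabcbbbccbbc'
  #29 SA[29]=25  'ccbbc'

SA = [4, 15, 5, 13, 0, 16, 19, 6, 3, 14, 12, 2, 1, 22, 27, 8, 23, 28, 17, 20, 9, 24, 29, 18, 11, 21, 26, 7, 10, 25]
[i] adj suffixes → lcp
  [1] 4/15 → 2 ('aa')
  [2] 15/5 → 2 ('aa')
  [3] 5/13 → 1 ('a')
  [4] 13/0 → 2 ('ab')
  [5] 0/16 → 2 ('ab')
  [6] 16/19 → 3 ('abc')
  [7] 19/6 → 1 ('a')
  [8] 6/3 → 0 ('')
  [9] 3/14 → 3 ('baa')
  [10] 14/12 → 2 ('ba')
  [11] 12/2 → 1 ('b')
  [12] 2/1 → 2 ('bb')
  [13] 1/22 → 3 ('bbb')
  [14] 22/27 → 2 ('bb')
  [15] 27/8 → 3 ('bbc')
  [16] 8/23 → 5 ('bbccb')
  [17] 23/28 → 1 ('b')
  [18] 28/17 → 2 ('bc')
  [19] 17/20 → 2 ('bc')
  [20] 20/9 → 2 ('bc')
  [21] 9/24 → 4 ('bccb')
  [22] 24/29 → 0 ('')
  [23] 29/18 → 1 ('c')
  [24] 18/11 → 1 ('c')
  [25] 11/21 → 2 ('cb')
  [26] 21/26 → 3 ('cbb')
  [27] 26/7 → 4 ('cbbc')
  [28] 7/10 → 1 ('c')
  [29] 10/25 → 3 ('ccb')

[0, 2, 2, 1, 2, 2, 3, 1, 0, 3, 2, 1, 2, 3, 2, 3, 5, 1, 2, 2, 2, 4, 0, 1, 1, 2, 3, 4, 1, 3]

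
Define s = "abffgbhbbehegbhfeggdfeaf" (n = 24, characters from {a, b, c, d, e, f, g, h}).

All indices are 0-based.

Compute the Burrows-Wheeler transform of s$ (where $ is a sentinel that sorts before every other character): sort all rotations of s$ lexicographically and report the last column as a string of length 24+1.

rank  rotation                   last
    0  $abffgbhbbehegbhfeggdfeaf  f
    1  abffgbhbbehegbhfeggdfeaf$  $
    2  af$abffgbhbbehegbhfeggdfe  e
    3  bbehegbhfeggdfeaf$abffgbh  h
    4  behegbhfeggdfeaf$abffgbhb  b
    5  bffgbhbbehegbhfeggdfeaf$a  a
    6  bhbbehegbhfeggdfeaf$abffg  g
    7  bhfeggdfeaf$abffgbhbbeheg  g
    8  dfeaf$abffgbhbbehegbhfegg  g
    9  eaf$abffgbhbbehegbhfeggdf  f
   10  egbhfeggdfeaf$abffgbhbbeh  h
   11  eggdfeaf$abffgbhbbehegbhf  f
   12  ehegbhfeggdfeaf$abffgbhbb  b
   13  f$abffgbhbbehegbhfeggdfea  a
   14  feaf$abffgbhbbehegbhfeggd  d
   15  feggdfeaf$abffgbhbbehegbh  h
   16  ffgbhbbehegbhfeggdfeaf$ab  b
   17  fgbhbbehegbhfeggdfeaf$abf  f
   18  gbhbbehegbhfeggdfeaf$abff  f
   19  gbhfeggdfeaf$abffgbhbbehe  e
   20  gdfeaf$abffgbhbbehegbhfeg  g
   21  ggdfeaf$abffgbhbbehegbhfe  e
   22  hbbehegbhfeggdfeaf$abffgb  b
   23  hegbhfeggdfeaf$abffgbhbbe  e
   24  hfeggdfeaf$abffgbhbbehegb  b

f$ehbagggfhfbadhbffegebeb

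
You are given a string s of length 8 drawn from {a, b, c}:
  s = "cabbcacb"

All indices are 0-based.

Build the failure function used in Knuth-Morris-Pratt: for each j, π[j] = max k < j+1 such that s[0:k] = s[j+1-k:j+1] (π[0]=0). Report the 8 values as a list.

[0, 0, 0, 0, 1, 2, 1, 0]

π[0] = 0
j=1 s[j]='a': π[1]=0 (border '')
j=2 s[j]='b': π[2]=0 (border '')
j=3 s[j]='b': π[3]=0 (border '')
j=4 s[j]='c': π[4]=1 (border 'c')
j=5 s[j]='a': π[5]=2 (border 'ca')
j=6 s[j]='c': k: 2→0; π[6]=1 (border 'c')
j=7 s[j]='b': k: 1→0; π[7]=0 (border '')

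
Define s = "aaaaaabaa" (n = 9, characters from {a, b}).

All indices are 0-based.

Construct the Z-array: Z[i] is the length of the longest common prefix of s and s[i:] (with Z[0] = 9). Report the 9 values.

[9, 5, 4, 3, 2, 1, 0, 2, 1]

Z[0]=9
i=1: fresh scan; Z[1]=5 extend→box=[1,6)
i=2: min(r-i=4, Z[1]=5)=4; Z[2]=4
i=3: min(r-i=3, Z[2]=4)=3; Z[3]=3
i=4: min(r-i=2, Z[3]=3)=2; Z[4]=2
i=5: min(r-i=1, Z[4]=2)=1; Z[5]=1
i=6: fresh scan; Z[6]=0
i=7: fresh scan; Z[7]=2 extend→box=[7,9)
i=8: min(r-i=1, Z[1]=5)=1; Z[8]=1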